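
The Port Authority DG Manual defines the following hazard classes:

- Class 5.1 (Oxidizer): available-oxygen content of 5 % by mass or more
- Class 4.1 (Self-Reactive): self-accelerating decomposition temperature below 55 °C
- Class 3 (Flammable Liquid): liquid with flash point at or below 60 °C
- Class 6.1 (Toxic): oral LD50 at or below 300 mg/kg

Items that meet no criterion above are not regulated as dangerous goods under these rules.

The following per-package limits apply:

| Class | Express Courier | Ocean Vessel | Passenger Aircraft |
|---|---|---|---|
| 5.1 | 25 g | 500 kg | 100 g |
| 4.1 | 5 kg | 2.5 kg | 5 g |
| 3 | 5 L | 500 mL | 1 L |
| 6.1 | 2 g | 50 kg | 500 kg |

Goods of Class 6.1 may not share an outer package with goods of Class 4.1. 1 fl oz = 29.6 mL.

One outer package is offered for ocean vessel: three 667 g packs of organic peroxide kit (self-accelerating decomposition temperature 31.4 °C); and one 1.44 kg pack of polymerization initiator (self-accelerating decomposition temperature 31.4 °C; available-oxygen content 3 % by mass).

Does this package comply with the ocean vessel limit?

No

Organic peroxide kit: self-accelerating decomposition temperature 31.4 °C < 55 °C → Class 4.1 (Self-Reactive).
Polymerization initiator: self-accelerating decomposition temperature 31.4 °C < 55 °C → Class 4.1 (Self-Reactive).
Class 4.1 net quantity: (three 667 g packs = 2.001 kg) + 1.44 kg = 3.441 kg.
3.441 kg > 2.5 kg (ocean vessel limit, Class 4.1) — over the limit.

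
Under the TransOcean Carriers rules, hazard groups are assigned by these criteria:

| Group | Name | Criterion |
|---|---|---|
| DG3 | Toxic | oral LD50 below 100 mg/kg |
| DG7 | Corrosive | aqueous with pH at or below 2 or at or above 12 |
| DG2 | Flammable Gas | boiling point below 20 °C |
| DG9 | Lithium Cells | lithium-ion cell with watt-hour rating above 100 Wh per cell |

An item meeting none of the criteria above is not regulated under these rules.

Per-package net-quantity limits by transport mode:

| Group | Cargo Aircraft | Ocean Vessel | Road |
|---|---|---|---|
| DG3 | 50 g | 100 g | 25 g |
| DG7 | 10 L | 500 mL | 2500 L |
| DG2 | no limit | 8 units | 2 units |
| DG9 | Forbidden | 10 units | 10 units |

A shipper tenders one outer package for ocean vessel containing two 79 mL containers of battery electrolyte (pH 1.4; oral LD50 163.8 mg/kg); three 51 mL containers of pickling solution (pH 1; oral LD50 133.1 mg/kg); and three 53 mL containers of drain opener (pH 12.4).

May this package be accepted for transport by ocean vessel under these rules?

With pH 1.4 (≤ 2), the battery electrolyte falls in Group DG7.
Pickling solution: pH 1 ≤ 2 → Group DG7 (Corrosive).
With pH 12.4 (≥ 12), the drain opener falls in Group DG7.
Group DG7 net quantity: (two 79 mL containers = 158 mL) + (three 51 mL containers = 153 mL) + (three 53 mL containers = 159 mL) = 470 mL.
470 mL is within the ocean vessel limit of 500 mL for Group DG7.

Yes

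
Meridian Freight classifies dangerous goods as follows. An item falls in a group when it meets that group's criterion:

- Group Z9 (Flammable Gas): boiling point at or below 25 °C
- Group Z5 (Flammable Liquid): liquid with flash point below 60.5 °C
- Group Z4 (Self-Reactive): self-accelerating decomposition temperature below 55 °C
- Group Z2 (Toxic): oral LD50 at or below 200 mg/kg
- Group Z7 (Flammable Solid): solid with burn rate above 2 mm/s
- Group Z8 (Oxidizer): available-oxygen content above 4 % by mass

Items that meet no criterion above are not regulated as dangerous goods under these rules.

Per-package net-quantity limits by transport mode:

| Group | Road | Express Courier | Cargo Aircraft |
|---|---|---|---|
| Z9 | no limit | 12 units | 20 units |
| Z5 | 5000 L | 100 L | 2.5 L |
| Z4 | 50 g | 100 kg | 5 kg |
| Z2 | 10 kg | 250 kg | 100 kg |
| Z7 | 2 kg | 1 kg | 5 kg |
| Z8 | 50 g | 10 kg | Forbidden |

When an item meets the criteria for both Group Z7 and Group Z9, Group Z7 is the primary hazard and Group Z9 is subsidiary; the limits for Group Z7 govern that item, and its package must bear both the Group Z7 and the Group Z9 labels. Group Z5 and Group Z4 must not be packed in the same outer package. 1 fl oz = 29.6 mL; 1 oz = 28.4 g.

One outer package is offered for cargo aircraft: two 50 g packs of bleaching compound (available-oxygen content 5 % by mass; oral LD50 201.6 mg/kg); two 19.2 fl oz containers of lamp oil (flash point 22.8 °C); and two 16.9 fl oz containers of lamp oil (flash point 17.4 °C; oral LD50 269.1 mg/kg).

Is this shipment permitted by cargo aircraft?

No

Available-oxygen content 5 % by mass meets the Group Z8 criterion (Oxidizer), so the bleaching compound is Group Z8.
The lamp oil has flash point 22.8 °C, which is < 60.5 °C, so it is Group Z5 (Flammable Liquid).
The lamp oil has flash point 17.4 °C, which is < 60.5 °C, so it is Group Z5 (Flammable Liquid).
Total Group Z5: (two 19.2 fl oz containers = 1136.64 mL) + (two 16.9 fl oz containers = 1000.48 mL) = 2137.12 mL.
2137.12 mL ≤ 2.5 L (cargo aircraft limit, Group Z5) — within limit.
Group Z8 quantity: two 50 g packs = 100 g.
By cargo aircraft, Group Z8 is Forbidden regardless of quantity.
The segregation rule (Group Z5 with Group Z4) does not apply to Group Z5 with Group Z8.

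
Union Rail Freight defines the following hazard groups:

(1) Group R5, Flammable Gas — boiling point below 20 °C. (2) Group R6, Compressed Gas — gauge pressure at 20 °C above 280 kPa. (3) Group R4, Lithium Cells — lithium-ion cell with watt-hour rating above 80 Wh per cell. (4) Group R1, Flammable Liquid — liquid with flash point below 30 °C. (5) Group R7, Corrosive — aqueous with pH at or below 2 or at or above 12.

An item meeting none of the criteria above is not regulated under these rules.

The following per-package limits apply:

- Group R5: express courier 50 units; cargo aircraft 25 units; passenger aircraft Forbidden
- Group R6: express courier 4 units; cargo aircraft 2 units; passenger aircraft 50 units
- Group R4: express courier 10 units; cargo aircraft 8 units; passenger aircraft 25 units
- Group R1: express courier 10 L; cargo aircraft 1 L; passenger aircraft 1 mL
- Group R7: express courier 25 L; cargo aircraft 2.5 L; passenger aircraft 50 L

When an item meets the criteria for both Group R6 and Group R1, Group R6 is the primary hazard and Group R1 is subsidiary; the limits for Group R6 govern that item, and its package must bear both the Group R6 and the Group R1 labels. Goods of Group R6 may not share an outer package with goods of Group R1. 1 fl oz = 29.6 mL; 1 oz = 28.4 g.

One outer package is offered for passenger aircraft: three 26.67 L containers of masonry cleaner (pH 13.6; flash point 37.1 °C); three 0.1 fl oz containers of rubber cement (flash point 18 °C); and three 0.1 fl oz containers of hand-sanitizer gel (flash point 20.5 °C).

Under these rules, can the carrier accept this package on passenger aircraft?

No

The masonry cleaner has pH 13.6, which is ≥ 12, so it is Group R7 (Corrosive).
Flash point 18 °C meets the Group R1 criterion (Flammable Liquid), so the rubber cement is Group R1.
Hand-sanitizer gel: flash point 20.5 °C < 30 °C → Group R1 (Flammable Liquid).
Group R7 quantity: three 26.67 L containers = 80.01 L.
80.01 L > 50 L (passenger aircraft limit, Group R7) — over the limit.
Group R1 net quantity: (three 0.1 fl oz containers = 8.88 mL) + (three 0.1 fl oz containers = 8.88 mL) = 17.76 mL.
That exceeds the Group R1 passenger aircraft limit of 1 mL.
The segregation rule (Group R6 with Group R1) does not apply to Group R7 with Group R1.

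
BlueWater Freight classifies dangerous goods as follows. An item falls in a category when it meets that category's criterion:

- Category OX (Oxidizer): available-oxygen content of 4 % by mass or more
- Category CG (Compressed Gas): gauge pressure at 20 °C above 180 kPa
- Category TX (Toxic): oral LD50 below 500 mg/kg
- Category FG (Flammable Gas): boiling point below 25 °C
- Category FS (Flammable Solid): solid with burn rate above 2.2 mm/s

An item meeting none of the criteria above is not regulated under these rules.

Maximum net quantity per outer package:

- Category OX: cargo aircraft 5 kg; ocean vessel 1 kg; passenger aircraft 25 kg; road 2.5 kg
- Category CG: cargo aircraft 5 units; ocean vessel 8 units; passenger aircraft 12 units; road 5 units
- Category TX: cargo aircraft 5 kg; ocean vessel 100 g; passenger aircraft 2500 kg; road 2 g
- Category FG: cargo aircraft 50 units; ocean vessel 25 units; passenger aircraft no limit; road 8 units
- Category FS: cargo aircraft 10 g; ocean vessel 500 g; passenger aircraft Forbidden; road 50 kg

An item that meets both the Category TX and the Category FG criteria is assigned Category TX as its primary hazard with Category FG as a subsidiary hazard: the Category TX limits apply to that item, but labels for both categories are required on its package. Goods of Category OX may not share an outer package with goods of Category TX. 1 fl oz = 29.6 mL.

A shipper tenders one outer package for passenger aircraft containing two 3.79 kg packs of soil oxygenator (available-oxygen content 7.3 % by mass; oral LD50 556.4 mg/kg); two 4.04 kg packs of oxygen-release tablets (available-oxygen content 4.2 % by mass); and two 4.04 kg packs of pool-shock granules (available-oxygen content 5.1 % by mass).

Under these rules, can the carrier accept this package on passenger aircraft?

Yes

The soil oxygenator has available-oxygen content 7.3 % by mass, which is ≥ 4 % by mass, so it is Category OX (Oxidizer).
The oxygen-release tablets have available-oxygen content 4.2 % by mass, which is ≥ 4 % by mass, so they are Category OX (Oxidizer).
The pool-shock granules have available-oxygen content 5.1 % by mass, which is ≥ 4 % by mass, so they are Category OX (Oxidizer).
Category OX net quantity: (two 3.79 kg packs = 7.58 kg) + (two 4.04 kg packs = 8.08 kg) + (two 4.04 kg packs = 8.08 kg) = 23.74 kg.
That is within the Category OX passenger aircraft limit of 25 kg.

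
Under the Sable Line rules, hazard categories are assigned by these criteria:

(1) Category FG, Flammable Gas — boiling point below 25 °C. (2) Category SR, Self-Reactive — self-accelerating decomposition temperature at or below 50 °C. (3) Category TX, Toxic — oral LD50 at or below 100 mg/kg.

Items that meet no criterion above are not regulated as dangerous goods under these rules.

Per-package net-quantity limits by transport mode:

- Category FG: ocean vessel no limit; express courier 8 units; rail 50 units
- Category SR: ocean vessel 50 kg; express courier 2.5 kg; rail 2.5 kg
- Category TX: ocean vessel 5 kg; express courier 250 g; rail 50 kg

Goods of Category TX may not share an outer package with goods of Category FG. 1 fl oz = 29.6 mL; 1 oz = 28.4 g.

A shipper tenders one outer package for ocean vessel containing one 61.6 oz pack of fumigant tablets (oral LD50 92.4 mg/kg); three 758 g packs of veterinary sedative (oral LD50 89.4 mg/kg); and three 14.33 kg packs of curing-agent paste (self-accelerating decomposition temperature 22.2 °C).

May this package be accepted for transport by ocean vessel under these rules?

Yes

The fumigant tablets have oral LD50 92.4 mg/kg, which is ≤ 100 mg/kg, so they are Category TX (Toxic).
Oral LD50 89.4 mg/kg meets the Category TX criterion (Toxic), so the veterinary sedative is Category TX.
With self-accelerating decomposition temperature 22.2 °C (≤ 50 °C), the curing-agent paste falls in Category SR.
Total Category TX: (one 61.6 oz pack = 1749.44 g) + (three 758 g packs = 2.274 kg) = 4023.44 g.
That is within the Category TX ocean vessel limit of 5 kg.
Category SR quantity: three 14.33 kg packs = 42.99 kg.
That is within the Category SR ocean vessel limit of 50 kg.
The segregation rule (Category TX with Category FG) does not apply to Category TX with Category SR.
Every hazard category is within its ocean vessel limit and no segregation rule is violated.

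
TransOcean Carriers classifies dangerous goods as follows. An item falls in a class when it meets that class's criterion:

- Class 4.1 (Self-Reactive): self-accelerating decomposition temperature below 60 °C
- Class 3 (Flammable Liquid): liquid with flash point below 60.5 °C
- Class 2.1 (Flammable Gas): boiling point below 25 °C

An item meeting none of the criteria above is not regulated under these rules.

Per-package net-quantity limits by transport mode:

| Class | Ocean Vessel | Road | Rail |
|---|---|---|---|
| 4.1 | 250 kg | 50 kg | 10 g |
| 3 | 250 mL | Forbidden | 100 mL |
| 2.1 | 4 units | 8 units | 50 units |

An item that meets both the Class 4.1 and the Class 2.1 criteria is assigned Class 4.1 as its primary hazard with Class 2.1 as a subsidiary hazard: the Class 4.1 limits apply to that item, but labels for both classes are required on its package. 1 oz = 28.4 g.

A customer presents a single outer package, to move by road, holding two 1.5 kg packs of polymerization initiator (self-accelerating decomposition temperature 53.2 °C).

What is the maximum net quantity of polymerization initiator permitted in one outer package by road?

50 kg

The polymerization initiator has self-accelerating decomposition temperature 53.2 °C, which is < 60 °C, so it is Class 4.1 (Self-Reactive).
The road limit for Class 4.1 is 50 kg.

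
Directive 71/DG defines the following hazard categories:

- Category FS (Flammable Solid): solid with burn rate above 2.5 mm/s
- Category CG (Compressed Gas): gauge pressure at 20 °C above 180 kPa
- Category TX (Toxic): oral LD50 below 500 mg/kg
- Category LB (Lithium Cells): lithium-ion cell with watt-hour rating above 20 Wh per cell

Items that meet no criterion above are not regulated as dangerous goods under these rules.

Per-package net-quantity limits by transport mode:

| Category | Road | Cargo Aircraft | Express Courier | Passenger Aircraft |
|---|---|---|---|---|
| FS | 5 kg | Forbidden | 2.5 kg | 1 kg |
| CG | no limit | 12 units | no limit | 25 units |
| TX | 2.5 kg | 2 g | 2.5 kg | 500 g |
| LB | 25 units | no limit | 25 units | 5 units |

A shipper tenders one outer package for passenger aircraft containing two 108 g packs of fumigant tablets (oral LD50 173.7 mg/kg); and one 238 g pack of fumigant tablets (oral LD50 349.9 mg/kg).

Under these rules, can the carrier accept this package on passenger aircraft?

Fumigant tablets: oral LD50 173.7 mg/kg < 500 mg/kg → Category TX (Toxic).
Oral LD50 349.9 mg/kg meets the Category TX criterion (Toxic), so the fumigant tablets are Category TX.
Category TX net quantity: (two 108 g packs = 216 g) + 238 g = 454 g.
454 g is within the passenger aircraft limit of 500 g for Category TX.

Yes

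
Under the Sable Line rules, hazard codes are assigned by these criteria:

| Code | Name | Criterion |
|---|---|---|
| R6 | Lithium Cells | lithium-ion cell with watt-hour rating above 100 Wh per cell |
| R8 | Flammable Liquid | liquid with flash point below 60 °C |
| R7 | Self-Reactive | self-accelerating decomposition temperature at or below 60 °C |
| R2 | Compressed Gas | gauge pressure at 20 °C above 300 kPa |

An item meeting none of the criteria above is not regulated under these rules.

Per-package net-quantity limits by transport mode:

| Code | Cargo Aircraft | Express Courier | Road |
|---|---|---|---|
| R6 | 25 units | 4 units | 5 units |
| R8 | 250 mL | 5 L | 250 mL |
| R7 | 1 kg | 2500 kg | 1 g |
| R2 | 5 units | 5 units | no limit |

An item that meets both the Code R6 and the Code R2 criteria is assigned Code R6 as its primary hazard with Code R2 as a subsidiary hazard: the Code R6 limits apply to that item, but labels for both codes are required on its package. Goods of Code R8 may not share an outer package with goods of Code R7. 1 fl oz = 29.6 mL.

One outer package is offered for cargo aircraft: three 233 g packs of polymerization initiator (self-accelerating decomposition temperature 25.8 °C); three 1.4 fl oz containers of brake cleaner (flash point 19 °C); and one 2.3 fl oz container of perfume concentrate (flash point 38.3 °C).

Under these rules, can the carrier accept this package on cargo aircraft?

Polymerization initiator: self-accelerating decomposition temperature 25.8 °C ≤ 60 °C → Code R7 (Self-Reactive).
The brake cleaner has flash point 19 °C, which is < 60 °C, so it is Code R8 (Flammable Liquid).
With flash point 38.3 °C (< 60 °C), the perfume concentrate falls in Code R8.
Total Code R8: (three 1.4 fl oz containers = 124.32 mL) + (one 2.3 fl oz container = 68.08 mL) = 192.4 mL.
192.4 mL ≤ 250 mL (cargo aircraft limit, Code R8) — within limit.
Code R7 quantity: three 233 g packs = 699 g.
That is within the Code R7 cargo aircraft limit of 1 kg.
Code R8 and Code R7 may not share an outer package.

No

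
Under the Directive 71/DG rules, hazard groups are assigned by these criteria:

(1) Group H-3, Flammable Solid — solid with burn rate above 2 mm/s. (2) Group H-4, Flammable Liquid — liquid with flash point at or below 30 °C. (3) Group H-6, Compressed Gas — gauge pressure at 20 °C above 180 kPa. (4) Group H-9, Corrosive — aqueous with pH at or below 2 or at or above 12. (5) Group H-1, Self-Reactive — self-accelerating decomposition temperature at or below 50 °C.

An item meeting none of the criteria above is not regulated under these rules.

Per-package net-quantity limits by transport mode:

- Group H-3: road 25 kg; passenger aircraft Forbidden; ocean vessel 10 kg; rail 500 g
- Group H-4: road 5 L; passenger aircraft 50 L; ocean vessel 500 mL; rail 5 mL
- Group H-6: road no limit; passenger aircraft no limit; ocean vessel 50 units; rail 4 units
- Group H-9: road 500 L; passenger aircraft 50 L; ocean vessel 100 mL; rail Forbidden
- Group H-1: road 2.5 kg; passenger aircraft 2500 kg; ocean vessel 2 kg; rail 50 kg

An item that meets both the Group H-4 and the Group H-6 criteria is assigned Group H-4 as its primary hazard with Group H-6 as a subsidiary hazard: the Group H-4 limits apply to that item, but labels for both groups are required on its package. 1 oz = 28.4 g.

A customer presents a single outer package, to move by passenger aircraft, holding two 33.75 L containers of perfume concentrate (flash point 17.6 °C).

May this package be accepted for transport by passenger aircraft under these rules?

The perfume concentrate has flash point 17.6 °C, which is ≤ 30 °C, so it is Group H-4 (Flammable Liquid).
Group H-4 quantity: two 33.75 L containers = 67.5 L.
That exceeds the Group H-4 passenger aircraft limit of 50 L.

No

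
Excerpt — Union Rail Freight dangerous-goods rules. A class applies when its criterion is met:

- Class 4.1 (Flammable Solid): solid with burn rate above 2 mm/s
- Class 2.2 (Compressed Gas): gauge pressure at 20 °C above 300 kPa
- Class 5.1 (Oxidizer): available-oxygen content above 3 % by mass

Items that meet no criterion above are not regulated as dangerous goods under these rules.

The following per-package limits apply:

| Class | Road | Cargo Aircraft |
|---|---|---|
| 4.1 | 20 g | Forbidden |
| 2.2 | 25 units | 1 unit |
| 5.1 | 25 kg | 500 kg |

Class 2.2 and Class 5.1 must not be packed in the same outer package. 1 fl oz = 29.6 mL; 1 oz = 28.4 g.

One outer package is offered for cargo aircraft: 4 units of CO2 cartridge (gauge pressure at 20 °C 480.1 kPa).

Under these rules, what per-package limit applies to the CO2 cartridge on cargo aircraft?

CO2 cartridge: gauge pressure at 20 °C 480.1 kPa > 300 kPa → Class 2.2 (Compressed Gas).
The cargo aircraft limit for Class 2.2 is 1 unit.

1 unit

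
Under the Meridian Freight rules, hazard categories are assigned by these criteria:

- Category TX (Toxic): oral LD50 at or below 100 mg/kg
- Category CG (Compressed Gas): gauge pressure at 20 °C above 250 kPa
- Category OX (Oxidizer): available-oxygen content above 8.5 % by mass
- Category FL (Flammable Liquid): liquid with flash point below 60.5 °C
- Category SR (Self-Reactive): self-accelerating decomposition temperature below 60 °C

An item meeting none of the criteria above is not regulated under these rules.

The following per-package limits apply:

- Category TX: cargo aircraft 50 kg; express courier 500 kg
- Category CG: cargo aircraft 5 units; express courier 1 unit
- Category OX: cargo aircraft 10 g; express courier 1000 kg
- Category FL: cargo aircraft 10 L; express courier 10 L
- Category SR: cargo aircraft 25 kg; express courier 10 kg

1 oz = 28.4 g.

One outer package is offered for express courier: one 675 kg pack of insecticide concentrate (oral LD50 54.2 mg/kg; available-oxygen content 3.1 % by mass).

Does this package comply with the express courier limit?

No

With oral LD50 54.2 mg/kg (≤ 100 mg/kg), the insecticide concentrate falls in Category TX.
Category TX quantity: 675 kg.
That exceeds the Category TX express courier limit of 500 kg.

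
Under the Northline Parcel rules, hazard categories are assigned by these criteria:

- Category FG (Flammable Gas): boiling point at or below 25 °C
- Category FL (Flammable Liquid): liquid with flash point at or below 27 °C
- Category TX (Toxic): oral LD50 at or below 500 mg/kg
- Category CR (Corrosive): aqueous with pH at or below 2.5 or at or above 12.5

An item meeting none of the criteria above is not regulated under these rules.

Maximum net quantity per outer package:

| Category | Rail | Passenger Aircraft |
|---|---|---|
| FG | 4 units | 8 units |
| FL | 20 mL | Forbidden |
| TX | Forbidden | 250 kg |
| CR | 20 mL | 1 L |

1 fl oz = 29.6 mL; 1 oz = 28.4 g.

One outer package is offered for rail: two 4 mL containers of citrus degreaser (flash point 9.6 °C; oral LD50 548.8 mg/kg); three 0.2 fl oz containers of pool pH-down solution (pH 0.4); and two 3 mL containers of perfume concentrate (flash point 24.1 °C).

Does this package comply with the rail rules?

Yes

Flash point 9.6 °C meets the Category FL criterion (Flammable Liquid), so the citrus degreaser is Category FL.
The pool pH-down solution has pH 0.4, which is ≤ 2.5, so it is Category CR (Corrosive).
Flash point 24.1 °C meets the Category FL criterion (Flammable Liquid), so the perfume concentrate is Category FL.
Total Category FL: (two 4 mL containers = 8 mL) + (two 3 mL containers = 6 mL) = 14 mL.
That is within the Category FL rail limit of 20 mL.
Category CR quantity: three 0.2 fl oz containers = 17.76 mL.
17.76 mL is within the rail limit of 20 mL for Category CR.
Every hazard category is within its rail limit and no segregation rule is violated.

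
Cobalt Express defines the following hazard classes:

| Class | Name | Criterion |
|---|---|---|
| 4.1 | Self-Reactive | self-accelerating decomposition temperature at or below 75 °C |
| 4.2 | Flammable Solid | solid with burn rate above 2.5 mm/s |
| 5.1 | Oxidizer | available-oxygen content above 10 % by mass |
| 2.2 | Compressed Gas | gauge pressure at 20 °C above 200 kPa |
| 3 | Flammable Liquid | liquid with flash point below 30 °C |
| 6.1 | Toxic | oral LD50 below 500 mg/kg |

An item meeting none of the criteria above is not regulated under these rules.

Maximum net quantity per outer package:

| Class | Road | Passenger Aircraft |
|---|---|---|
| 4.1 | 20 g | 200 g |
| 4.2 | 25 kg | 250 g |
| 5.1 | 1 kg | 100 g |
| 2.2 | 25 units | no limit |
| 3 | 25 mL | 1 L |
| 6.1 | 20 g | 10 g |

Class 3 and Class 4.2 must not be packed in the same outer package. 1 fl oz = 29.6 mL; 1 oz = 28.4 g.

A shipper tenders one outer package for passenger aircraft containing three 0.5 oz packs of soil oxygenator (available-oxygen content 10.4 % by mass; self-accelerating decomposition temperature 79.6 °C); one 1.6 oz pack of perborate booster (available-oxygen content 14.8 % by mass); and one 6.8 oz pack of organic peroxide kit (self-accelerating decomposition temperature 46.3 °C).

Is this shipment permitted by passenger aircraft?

Yes

Available-oxygen content 10.4 % by mass meets the Class 5.1 criterion (Oxidizer), so the soil oxygenator is Class 5.1.
The perborate booster has available-oxygen content 14.8 % by mass, which is > 10 % by mass, so it is Class 5.1 (Oxidizer).
With self-accelerating decomposition temperature 46.3 °C (≤ 75 °C), the organic peroxide kit falls in Class 4.1.
Class 5.1 net quantity: (three 0.5 oz packs = 42.6 g) + (one 1.6 oz pack = 45.44 g) = 88.04 g.
88.04 g ≤ 100 g (passenger aircraft limit, Class 5.1) — within limit.
Class 4.1 quantity: one 6.8 oz pack = 193.12 g.
193.12 g ≤ 200 g (passenger aircraft limit, Class 4.1) — within limit.
The segregation rule (Class 3 with Class 4.2) does not apply to Class 5.1 with Class 4.1.
Every hazard class is within its passenger aircraft limit and no segregation rule is violated.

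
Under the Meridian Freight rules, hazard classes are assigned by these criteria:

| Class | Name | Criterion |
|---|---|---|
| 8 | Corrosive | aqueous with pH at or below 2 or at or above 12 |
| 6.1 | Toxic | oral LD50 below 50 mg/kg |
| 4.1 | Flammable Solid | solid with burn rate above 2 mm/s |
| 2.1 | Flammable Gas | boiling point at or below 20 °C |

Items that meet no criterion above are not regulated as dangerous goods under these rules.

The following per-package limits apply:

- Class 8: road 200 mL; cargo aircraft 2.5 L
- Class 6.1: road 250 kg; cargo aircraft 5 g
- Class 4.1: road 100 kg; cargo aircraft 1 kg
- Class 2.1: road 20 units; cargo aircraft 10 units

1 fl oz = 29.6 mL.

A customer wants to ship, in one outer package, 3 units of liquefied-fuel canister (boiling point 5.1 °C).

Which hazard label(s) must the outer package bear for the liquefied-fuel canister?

Boiling point 5.1 °C meets the Class 2.1 criterion (Flammable Gas), so the liquefied-fuel canister is Class 2.1.
Only the Class 2.1 label is required.

Class 2.1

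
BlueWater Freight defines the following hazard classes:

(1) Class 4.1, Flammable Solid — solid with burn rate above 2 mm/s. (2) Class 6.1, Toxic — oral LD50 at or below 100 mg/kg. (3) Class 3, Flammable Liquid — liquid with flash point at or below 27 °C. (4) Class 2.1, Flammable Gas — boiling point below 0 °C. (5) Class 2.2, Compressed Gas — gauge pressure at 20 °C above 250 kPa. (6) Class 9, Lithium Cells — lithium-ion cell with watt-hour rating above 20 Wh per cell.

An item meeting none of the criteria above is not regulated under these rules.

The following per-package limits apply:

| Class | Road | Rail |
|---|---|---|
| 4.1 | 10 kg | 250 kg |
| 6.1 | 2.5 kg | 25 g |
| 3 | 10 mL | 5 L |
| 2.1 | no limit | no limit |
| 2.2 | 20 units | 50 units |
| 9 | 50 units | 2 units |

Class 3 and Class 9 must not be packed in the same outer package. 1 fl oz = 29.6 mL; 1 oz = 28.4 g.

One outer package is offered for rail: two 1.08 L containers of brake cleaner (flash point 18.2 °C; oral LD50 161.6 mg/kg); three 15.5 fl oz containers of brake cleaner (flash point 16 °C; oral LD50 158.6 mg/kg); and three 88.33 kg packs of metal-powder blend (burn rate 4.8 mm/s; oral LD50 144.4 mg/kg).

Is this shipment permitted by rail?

Brake cleaner: flash point 18.2 °C ≤ 27 °C → Class 3 (Flammable Liquid).
The brake cleaner has flash point 16 °C, which is ≤ 27 °C, so it is Class 3 (Flammable Liquid).
The metal-powder blend has burn rate 4.8 mm/s, which is > 2 mm/s, so it is Class 4.1 (Flammable Solid).
Class 3 net quantity: (two 1.08 L containers = 2.16 L) + (three 15.5 fl oz containers = 1376.4 mL) = 3536.4 mL.
3536.4 mL is within the rail limit of 5 L for Class 3.
Class 4.1 quantity: three 88.33 kg packs = 264.99 kg.
264.99 kg > 250 kg (rail limit, Class 4.1) — over the limit.
The segregation rule (Class 3 with Class 9) does not apply to Class 3 with Class 4.1.

No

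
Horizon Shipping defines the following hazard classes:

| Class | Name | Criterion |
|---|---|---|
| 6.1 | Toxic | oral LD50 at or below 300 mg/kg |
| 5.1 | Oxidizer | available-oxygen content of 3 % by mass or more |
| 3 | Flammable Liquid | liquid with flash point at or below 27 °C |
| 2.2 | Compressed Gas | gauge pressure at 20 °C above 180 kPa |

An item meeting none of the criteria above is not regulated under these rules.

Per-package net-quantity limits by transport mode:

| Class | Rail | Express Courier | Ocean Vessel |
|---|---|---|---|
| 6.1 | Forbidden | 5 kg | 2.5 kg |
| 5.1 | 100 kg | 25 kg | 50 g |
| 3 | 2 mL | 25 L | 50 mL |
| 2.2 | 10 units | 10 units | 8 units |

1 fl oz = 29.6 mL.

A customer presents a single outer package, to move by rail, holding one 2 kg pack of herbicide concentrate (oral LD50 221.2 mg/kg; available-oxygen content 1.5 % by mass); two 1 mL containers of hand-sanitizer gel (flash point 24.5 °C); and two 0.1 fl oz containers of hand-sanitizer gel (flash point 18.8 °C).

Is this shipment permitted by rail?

No

The herbicide concentrate has oral LD50 221.2 mg/kg, which is ≤ 300 mg/kg, so it is Class 6.1 (Toxic).
The hand-sanitizer gel has flash point 24.5 °C, which is ≤ 27 °C, so it is Class 3 (Flammable Liquid).
The hand-sanitizer gel has flash point 18.8 °C, which is ≤ 27 °C, so it is Class 3 (Flammable Liquid).
Class 3 net quantity: (two 1 mL containers = 2 mL) + (two 0.1 fl oz containers = 5.92 mL) = 7.92 mL.
That exceeds the Class 3 rail limit of 2 mL.
Class 6.1 quantity: 2 kg.
Class 6.1 is Forbidden by rail.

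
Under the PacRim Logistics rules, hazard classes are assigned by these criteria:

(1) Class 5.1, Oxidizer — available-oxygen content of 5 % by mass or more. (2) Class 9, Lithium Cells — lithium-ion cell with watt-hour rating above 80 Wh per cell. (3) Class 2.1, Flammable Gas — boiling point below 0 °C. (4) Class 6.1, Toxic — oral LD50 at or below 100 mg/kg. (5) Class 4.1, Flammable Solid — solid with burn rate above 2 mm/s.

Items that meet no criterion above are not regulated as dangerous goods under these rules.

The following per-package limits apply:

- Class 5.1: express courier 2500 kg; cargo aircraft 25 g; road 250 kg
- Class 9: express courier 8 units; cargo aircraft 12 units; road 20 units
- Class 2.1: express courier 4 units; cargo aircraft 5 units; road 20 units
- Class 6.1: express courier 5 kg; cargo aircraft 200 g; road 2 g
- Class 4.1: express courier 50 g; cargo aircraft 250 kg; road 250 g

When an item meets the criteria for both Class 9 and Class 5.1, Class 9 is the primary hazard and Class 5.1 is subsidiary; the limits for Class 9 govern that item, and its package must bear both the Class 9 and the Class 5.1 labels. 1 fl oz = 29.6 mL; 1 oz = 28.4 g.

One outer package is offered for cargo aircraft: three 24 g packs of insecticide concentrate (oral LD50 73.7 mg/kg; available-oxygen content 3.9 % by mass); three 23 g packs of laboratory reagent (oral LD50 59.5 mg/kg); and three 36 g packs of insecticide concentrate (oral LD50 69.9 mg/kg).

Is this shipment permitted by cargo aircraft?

No

The insecticide concentrate has oral LD50 73.7 mg/kg, which is ≤ 100 mg/kg, so it is Class 6.1 (Toxic).
With oral LD50 59.5 mg/kg (≤ 100 mg/kg), the laboratory reagent falls in Class 6.1.
With oral LD50 69.9 mg/kg (≤ 100 mg/kg), the insecticide concentrate falls in Class 6.1.
Class 6.1 net quantity: (three 24 g packs = 72 g) + (three 23 g packs = 69 g) + (three 36 g packs = 108 g) = 249 g.
That exceeds the Class 6.1 cargo aircraft limit of 200 g.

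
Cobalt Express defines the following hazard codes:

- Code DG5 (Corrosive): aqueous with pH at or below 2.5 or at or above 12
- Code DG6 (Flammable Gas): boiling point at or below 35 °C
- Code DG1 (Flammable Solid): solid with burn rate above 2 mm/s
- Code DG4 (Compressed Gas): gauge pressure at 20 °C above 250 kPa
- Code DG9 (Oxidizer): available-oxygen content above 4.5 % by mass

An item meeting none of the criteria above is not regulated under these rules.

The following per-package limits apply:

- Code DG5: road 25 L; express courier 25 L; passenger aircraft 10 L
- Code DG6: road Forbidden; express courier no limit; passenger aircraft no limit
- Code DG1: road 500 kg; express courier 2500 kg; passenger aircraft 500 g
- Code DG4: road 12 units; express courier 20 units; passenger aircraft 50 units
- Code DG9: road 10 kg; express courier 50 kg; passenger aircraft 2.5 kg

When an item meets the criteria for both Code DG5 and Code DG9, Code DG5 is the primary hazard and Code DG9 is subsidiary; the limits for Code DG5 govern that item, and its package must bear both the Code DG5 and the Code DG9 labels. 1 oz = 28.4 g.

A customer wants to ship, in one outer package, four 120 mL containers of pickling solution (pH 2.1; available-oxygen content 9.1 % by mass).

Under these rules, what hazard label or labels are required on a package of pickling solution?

Code DG5 and DG9

The pickling solution has pH 2.1, which is ≤ 2.5, so it is Code DG5 (Corrosive).
The pickling solution has available-oxygen content 9.1 % by mass, which is > 4.5 % by mass, so it is Code DG9 (Oxidizer).
By the precedence rule Code DG5 is primary and Code DG9 is subsidiary, and that rule requires both labels on the package.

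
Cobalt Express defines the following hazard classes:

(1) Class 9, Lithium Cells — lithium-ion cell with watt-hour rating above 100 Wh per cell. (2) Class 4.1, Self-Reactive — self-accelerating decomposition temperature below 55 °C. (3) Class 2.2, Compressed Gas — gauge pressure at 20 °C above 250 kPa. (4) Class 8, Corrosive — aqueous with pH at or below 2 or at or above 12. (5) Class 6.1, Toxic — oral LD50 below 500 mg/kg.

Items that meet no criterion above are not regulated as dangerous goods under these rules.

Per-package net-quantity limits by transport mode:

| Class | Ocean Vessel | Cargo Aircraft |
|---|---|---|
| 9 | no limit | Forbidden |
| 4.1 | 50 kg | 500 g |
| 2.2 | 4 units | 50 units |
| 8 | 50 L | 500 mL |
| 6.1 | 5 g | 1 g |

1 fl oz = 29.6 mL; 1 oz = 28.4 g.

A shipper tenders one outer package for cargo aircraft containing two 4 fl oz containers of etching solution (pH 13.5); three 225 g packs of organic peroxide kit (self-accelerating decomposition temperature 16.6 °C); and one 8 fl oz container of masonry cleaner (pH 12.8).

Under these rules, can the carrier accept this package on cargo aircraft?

pH 13.5 meets the Class 8 criterion (Corrosive), so the etching solution is Class 8.
Organic peroxide kit: self-accelerating decomposition temperature 16.6 °C < 55 °C → Class 4.1 (Self-Reactive).
Masonry cleaner: pH 12.8 ≥ 12 → Class 8 (Corrosive).
Class 4.1 quantity: three 225 g packs = 675 g.
That exceeds the Class 4.1 cargo aircraft limit of 500 g.
Total Class 8: (two 4 fl oz containers = 236.8 mL) + (one 8 fl oz container = 236.8 mL) = 473.6 mL.
473.6 mL is within the cargo aircraft limit of 500 mL for Class 8.

No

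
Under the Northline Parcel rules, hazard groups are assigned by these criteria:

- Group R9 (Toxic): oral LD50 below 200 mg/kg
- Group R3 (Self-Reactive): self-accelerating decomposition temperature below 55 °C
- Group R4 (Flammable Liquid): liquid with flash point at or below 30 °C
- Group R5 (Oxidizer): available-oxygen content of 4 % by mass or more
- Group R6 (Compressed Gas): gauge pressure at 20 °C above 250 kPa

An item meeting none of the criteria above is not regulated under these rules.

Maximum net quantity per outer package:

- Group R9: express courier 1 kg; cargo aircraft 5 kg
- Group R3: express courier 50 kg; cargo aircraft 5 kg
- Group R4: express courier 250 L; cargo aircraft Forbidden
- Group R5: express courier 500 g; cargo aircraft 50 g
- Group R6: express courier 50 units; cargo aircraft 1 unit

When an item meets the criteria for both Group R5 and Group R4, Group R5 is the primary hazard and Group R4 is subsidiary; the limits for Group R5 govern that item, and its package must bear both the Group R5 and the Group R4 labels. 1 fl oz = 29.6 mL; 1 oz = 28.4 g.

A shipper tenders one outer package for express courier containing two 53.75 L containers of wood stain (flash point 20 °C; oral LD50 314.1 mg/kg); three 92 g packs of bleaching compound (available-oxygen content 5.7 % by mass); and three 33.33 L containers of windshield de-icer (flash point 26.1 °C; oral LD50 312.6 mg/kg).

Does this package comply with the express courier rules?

Flash point 20 °C meets the Group R4 criterion (Flammable Liquid), so the wood stain is Group R4.
The bleaching compound has available-oxygen content 5.7 % by mass, which is ≥ 4 % by mass, so it is Group R5 (Oxidizer).
With flash point 26.1 °C (≤ 30 °C), the windshield de-icer falls in Group R4.
Group R4 net quantity: (two 53.75 L containers = 107.5 L) + (three 33.33 L containers = 99.99 L) = 207.49 L.
That is within the Group R4 express courier limit of 250 L.
Group R5 quantity: three 92 g packs = 276 g.
276 g ≤ 500 g (express courier limit, Group R5) — within limit.
Every hazard group is within its express courier limit and no segregation rule is violated.

Yes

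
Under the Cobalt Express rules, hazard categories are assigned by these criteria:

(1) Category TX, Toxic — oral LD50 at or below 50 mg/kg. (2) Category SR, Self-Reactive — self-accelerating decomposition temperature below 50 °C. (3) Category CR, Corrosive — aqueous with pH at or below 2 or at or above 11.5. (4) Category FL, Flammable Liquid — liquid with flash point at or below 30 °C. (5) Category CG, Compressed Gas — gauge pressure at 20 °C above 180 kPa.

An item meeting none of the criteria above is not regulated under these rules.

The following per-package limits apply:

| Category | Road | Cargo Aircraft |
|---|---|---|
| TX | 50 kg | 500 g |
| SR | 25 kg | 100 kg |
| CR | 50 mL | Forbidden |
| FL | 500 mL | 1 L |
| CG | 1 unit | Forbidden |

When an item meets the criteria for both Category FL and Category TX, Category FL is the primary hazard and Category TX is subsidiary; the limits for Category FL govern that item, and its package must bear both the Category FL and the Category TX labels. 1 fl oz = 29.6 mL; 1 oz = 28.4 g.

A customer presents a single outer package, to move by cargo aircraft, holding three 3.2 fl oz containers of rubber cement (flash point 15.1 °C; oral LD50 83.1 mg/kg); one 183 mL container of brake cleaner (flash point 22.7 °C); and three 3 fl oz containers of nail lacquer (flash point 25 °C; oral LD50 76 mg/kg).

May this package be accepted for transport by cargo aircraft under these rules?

Yes

Rubber cement: flash point 15.1 °C ≤ 30 °C → Category FL (Flammable Liquid).
The brake cleaner has flash point 22.7 °C, which is ≤ 30 °C, so it is Category FL (Flammable Liquid).
The nail lacquer has flash point 25 °C, which is ≤ 30 °C, so it is Category FL (Flammable Liquid).
Total Category FL: (three 3.2 fl oz containers = 284.16 mL) + 183 mL + (three 3 fl oz containers = 266.4 mL) = 733.56 mL.
733.56 mL ≤ 1 L (cargo aircraft limit, Category FL) — within limit.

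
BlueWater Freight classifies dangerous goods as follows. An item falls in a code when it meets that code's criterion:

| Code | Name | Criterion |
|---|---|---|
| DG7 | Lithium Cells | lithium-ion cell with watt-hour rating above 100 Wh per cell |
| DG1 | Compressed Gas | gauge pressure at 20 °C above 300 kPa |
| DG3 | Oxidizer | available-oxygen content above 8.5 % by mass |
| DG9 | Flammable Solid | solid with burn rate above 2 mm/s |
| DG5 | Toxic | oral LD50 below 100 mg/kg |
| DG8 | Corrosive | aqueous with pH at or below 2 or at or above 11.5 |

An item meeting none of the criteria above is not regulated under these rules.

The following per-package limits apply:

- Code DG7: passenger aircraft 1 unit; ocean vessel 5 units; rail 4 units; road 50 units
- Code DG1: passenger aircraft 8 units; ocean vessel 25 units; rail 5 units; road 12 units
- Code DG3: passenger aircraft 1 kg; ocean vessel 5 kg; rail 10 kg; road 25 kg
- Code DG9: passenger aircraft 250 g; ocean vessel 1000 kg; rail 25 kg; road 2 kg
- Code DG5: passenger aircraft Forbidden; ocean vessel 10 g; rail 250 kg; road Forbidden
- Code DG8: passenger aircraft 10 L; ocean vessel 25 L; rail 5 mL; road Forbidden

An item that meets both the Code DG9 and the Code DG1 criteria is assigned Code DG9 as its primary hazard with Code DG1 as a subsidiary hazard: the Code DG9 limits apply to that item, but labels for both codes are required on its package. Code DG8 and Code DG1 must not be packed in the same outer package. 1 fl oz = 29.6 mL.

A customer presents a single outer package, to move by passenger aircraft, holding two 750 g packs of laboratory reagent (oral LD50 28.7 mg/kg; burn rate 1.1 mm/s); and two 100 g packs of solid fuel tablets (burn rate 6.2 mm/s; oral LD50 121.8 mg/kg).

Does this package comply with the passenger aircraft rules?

No

Oral LD50 28.7 mg/kg meets the Code DG5 criterion (Toxic), so the laboratory reagent is Code DG5.
The solid fuel tablets have burn rate 6.2 mm/s, which is > 2 mm/s, so they are Code DG9 (Flammable Solid).
Code DG5 quantity: two 750 g packs = 1.5 kg.
By passenger aircraft, Code DG5 is Forbidden regardless of quantity.
Code DG9 quantity: two 100 g packs = 200 g.
200 g ≤ 250 g (passenger aircraft limit, Code DG9) — within limit.
The segregation rule (Code DG8 with Code DG1) does not apply to Code DG5 with Code DG9.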